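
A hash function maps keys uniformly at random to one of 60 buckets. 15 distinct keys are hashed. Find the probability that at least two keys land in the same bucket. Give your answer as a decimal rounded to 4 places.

0.8521

It's easier to compute the probability that all 15 are distinct.
P(all distinct) = 60/60 · 59/60 · ··· · 46/60 ≈ 0.1479.
So the probability of at least one match is 1 − 0.1479 = 0.8521.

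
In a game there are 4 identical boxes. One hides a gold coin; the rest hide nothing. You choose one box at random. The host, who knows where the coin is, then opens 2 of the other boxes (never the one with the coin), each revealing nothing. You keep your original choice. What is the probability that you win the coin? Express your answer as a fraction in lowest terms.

The host can always open 2 empty boxes regardless of your choice, so the reveals give no information about your original box.
P(win by staying) = 1/4.

1/4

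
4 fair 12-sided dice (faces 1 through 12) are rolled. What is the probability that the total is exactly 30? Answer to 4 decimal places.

0.0479

There are 12^4 = 20736 equally likely outcomes.
The number of ordered 4-tuples from {1,…,12} summing to 30 is 994.
P(sum = 30) = 994/20736 = 497/10368 ≈ 0.0479.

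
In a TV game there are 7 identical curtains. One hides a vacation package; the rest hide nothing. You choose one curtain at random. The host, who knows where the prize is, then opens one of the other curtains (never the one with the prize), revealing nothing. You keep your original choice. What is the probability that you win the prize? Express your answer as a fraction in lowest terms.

The host can always open an empty curtain regardless of your choice, so this gives no information about your original curtain.
P(win by staying) = 1/7.

1/7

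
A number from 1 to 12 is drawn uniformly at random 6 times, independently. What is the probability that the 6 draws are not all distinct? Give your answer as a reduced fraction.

P(all 6 different) = 12/12 · 11/12 · ··· · 7/12 = 385/1728.
P(at least two equal) = 1 − 385/1728 = 1343/1728.

1343/1728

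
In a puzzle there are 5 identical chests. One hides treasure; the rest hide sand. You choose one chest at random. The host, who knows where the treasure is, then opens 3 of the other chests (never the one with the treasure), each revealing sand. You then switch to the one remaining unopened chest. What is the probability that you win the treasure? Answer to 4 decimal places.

0.8000

Your original chest holds the treasure with probability 1/5, so the other 4 collectively hold it with probability 4/5.
The host can always find 3 empty chests to open, so the reveals don't change that 4/5; it is now spread over the 1 remaining unopened chest.
P(win by switching) = (4/5) · (1/1) = 4/5 ≈ 0.8000.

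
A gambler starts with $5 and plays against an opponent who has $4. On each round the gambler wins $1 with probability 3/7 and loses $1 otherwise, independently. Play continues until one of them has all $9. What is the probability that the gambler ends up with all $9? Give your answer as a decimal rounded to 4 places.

0.2609

Let r = q/p = (4/7)/(3/7) = 4/3. The recurrence P(i) = p·P(i+1) + q·P(i−1) with P(0)=0, P(9)=1 gives P(i) = (1 − r^i)/(1 − r^9).
P(5) = (1 − (4/3)^5) / (1 − (4/3)^9) = 63261/242461 ≈ 0.2609.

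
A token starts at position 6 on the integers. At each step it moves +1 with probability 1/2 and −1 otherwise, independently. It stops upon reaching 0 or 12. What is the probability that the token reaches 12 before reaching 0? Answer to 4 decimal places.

0.5000

With a fair step, P(i) = ½P(i−1) + ½P(i+1) with P(0)=0, P(12)=1 has the linear solution P(i) = i/12.
P(6) = 6/12 = 1/2 ≈ 0.5000.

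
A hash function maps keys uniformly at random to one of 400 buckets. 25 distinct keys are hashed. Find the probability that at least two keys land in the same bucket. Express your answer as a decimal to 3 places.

0.535

It's easier to compute the probability that all 25 are distinct.
P(all distinct) = 400/400 · 399/400 · ··· · 376/400 ≈ 0.465.
So the probability of at least one match is 1 − 0.465 = 0.535.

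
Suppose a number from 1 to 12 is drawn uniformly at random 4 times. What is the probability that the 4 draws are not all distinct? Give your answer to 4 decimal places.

P(all 4 different) = 12/12 · 11/12 · ··· · 9/12 ≈ 0.5729.
P(at least two equal) = 1 − 0.5729 = 0.4271.

0.4271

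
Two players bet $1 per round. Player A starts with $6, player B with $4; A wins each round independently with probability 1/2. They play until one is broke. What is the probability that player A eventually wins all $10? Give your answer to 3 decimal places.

With a fair step, P(i) = ½P(i−1) + ½P(i+1) with P(0)=0, P(10)=1 has the linear solution P(i) = i/10.
P(6) = 6/10 = 3/5 ≈ 0.600.

0.600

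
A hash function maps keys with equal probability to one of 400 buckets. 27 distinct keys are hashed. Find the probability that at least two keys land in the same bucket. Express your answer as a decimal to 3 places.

0.592

It's easier to compute the probability that all 27 are distinct.
P(all distinct) = 400/400 · 399/400 · ··· · 374/400 ≈ 0.408.
So the probability of at least one match is 1 − 0.408 = 0.592.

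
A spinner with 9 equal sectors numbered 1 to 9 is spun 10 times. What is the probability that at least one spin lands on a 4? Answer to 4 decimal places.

P(no spin lands on a 4) = (8/9)^10 ≈ 0.3079.
P(at least one) = 1 − 0.3079 = 0.6921.

0.6921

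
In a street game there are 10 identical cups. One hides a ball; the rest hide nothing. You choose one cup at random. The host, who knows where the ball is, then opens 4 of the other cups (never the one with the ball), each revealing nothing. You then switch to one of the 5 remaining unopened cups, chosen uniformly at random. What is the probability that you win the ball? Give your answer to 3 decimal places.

0.180

Your original cup holds the ball with probability 1/10, so the other 9 collectively hold it with probability 9/10.
The host can always find 4 empty cups to open, so the reveals don't change that 9/10; it is now spread over the 5 remaining unopened cups.
P(win by switching) = (9/10) · (1/5) = 9/50 ≈ 0.180.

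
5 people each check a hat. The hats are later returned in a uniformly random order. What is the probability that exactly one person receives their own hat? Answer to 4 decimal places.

Choose which one is fixed: C(5,1) = 5 ways.
The remaining 4 must have no fixed point: D(4) = 9.
P = 5·9/120 = 3/8 ≈ 0.3750.

0.3750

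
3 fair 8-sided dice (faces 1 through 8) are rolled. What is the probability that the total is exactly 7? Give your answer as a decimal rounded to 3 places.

There are 8^3 = 512 equally likely outcomes.
The number of ordered 3-tuples from {1,…,8} summing to 7 is 15.
P(sum = 7) = 15/512 ≈ 0.029.

0.029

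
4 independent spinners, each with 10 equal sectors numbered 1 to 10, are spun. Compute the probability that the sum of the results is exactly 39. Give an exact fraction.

1/2500

There are 10^4 = 10000 equally likely outcomes.
The number of ordered 4-tuples from {1,…,10} summing to 39 is 4.
P(sum = 39) = 4/10000 = 1/2500.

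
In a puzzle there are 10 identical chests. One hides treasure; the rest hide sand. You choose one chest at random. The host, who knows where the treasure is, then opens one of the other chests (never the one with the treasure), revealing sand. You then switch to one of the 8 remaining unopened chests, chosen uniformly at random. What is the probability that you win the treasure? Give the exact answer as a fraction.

Your original chest holds the treasure with probability 1/10, so the other 9 collectively hold it with probability 9/10.
The host can always find an empty chest to open, so this doesn't change that 9/10; it is now spread over the 8 remaining unopened chests.
P(win by switching) = (9/10) · (1/8) = 9/80.

9/80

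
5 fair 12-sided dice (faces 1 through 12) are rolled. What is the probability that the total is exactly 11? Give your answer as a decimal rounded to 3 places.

There are 12^5 = 248832 equally likely outcomes.
The number of ordered 5-tuples from {1,…,12} summing to 11 is 210.
P(sum = 11) = 210/248832 = 35/41472 ≈ 0.001.

0.001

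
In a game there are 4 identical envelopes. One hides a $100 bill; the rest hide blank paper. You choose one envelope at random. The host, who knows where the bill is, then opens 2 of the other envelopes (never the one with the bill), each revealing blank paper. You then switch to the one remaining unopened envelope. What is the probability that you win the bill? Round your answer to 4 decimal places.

0.7500

Your original envelope holds the bill with probability 1/4, so the other 3 collectively hold it with probability 3/4.
The host can always find 2 empty envelopes to open, so the reveals don't change that 3/4; it is now spread over the 1 remaining unopened envelope.
P(win by switching) = (3/4) · (1/1) = 3/4 ≈ 0.7500.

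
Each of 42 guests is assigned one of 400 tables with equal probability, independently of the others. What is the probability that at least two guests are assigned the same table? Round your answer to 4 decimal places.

It's easier to compute the probability that all 42 are distinct.
P(all distinct) = 400/400 · 399/400 · ··· · 359/400 ≈ 0.1074.
So the probability of at least one match is 1 − 0.1074 = 0.8926.

0.8926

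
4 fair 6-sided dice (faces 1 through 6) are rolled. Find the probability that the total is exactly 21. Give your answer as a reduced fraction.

5/324

There are 6^4 = 1296 equally likely outcomes.
The number of ordered 4-tuples from {1,…,6} summing to 21 is 20.
P(sum = 21) = 20/1296 = 5/324.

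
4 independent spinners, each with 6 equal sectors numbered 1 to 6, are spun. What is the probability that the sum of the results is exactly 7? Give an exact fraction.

5/324

There are 6^4 = 1296 equally likely outcomes.
The number of ordered 4-tuples from {1,…,6} summing to 7 is 20.
P(sum = 7) = 20/1296 = 5/324.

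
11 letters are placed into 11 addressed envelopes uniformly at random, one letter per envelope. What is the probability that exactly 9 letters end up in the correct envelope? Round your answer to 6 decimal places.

0.000001

Choose which 9 of the 11 are fixed: C(11,9) = 55 ways.
The remaining 2 must have no fixed point: D(2) = 1.
P = 55·1/39916800 = 1/725760 ≈ 0.000001.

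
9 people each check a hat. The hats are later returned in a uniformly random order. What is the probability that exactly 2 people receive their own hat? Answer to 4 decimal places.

Choose which 2 of the 9 are fixed: C(9,2) = 36 ways.
The remaining 7 must have no fixed point: D(7) = 1854.
P = 36·1854/362880 = 103/560 ≈ 0.1839.

0.1839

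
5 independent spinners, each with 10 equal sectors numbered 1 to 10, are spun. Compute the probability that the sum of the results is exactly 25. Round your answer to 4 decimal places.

0.0563

There are 10^5 = 100000 equally likely outcomes.
The number of ordered 5-tuples from {1,…,10} summing to 25 is 5631.
P(sum = 25) = 5631/100000 ≈ 0.0563.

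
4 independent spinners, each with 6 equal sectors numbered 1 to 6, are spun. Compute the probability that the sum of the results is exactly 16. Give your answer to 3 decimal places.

There are 6^4 = 1296 equally likely outcomes.
The number of ordered 4-tuples from {1,…,6} summing to 16 is 125.
P(sum = 16) = 125/1296 ≈ 0.096.

0.096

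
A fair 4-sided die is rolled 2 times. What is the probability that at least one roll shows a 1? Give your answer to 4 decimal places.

P(no roll shows a 1) = (3/4)^2 ≈ 0.5625.
P(at least one) = 1 − 0.5625 = 0.4375.

0.4375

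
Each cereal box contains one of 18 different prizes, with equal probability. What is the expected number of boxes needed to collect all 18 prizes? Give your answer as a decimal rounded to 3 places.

After i distinct types are collected, each trial gives a new one with probability (18−i)/18, so the expected wait for the next new type is 18/(18−i).
E = 18/18 + 18/17 + 18/16 + 18/15 + 18/14 + 18/13 + 18/12 + 18/11 + 18/10 + 18/9 + 18/8 + 18/7 + 18/6 + 18/5 + 18/4 + 18/3 + 18/2 + 18/1 = 42822903/680680 ≈ 62.912.

62.912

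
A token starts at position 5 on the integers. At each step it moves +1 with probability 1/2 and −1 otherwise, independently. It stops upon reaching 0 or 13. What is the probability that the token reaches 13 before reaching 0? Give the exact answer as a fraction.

5/13

With a fair step, P(i) = ½P(i−1) + ½P(i+1) with P(0)=0, P(13)=1 has the linear solution P(i) = i/13.
P(5) = 5/13.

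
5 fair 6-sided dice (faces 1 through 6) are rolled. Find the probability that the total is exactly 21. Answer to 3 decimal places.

There are 6^5 = 7776 equally likely outcomes.
The number of ordered 5-tuples from {1,…,6} summing to 21 is 540.
P(sum = 21) = 540/7776 = 5/72 ≈ 0.069.

0.069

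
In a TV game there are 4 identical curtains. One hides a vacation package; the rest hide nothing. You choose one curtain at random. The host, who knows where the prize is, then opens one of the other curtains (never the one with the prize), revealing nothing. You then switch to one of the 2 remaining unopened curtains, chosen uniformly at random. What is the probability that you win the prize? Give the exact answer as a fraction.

Your original curtain holds the prize with probability 1/4, so the other 3 collectively hold it with probability 3/4.
The host can always find an empty curtain to open, so this doesn't change that 3/4; it is now spread over the 2 remaining unopened curtains.
P(win by switching) = (3/4) · (1/2) = 3/8.

3/8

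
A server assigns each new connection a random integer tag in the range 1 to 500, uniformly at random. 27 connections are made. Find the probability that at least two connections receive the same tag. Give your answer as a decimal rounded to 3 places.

0.511

It's easier to compute the probability that all 27 are distinct.
P(all distinct) = 500/500 · 499/500 · ··· · 474/500 ≈ 0.489.
So the probability of at least one match is 1 − 0.489 = 0.511.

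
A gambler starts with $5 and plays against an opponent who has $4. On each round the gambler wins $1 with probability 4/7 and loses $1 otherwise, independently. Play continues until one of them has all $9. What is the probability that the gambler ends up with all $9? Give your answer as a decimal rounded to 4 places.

Let r = q/p = (3/7)/(4/7) = 3/4. The recurrence P(i) = p·P(i+1) + q·P(i−1) with P(0)=0, P(9)=1 gives P(i) = (1 − r^i)/(1 − r^9).
P(5) = (1 − (3/4)^5) / (1 − (3/4)^9) = 199936/242461 ≈ 0.8246.

0.8246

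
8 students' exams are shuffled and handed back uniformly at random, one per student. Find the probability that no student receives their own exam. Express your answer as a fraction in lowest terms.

This is the derangement probability: permutations of 8 with no fixed point.
D(8) = 8! · (1 − 1/1! + 1/2! − ··· + (−1)^8/8!) = 14833.
P = 14833/40320 = 2119/5760.

2119/5760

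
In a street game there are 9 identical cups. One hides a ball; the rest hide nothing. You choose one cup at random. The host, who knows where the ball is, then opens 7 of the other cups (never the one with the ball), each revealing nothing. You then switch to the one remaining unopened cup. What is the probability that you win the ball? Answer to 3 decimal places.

0.889

Your original cup holds the ball with probability 1/9, so the other 8 collectively hold it with probability 8/9.
The host can always find 7 empty cups to open, so the reveals don't change that 8/9; it is now spread over the 1 remaining unopened cup.
P(win by switching) = (8/9) · (1/1) = 8/9 ≈ 0.889.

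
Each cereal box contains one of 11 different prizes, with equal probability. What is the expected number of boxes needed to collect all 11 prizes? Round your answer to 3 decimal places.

33.219

After i distinct types are collected, each trial gives a new one with probability (11−i)/11, so the expected wait for the next new type is 11/(11−i).
E = 11/11 + 11/10 + 11/9 + 11/8 + 11/7 + 11/6 + 11/5 + 11/4 + 11/3 + 11/2 + 11/1 = 83711/2520 ≈ 33.219.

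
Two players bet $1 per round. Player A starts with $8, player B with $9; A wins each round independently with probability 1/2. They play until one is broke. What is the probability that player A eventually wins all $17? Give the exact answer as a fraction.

8/17

With a fair step, P(i) = ½P(i−1) + ½P(i+1) with P(0)=0, P(17)=1 has the linear solution P(i) = i/17.
P(8) = 8/17.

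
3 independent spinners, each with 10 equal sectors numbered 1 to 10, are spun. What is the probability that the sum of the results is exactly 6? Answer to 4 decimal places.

There are 10^3 = 1000 equally likely outcomes.
The number of ordered 3-tuples from {1,…,10} summing to 6 is 10.
P(sum = 6) = 10/1000 = 1/100 ≈ 0.0100.

0.0100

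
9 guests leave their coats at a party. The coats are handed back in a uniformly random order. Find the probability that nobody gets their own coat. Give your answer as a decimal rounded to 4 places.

0.3679

This is the derangement probability: permutations of 9 with no fixed point.
D(9) = 9! · (1 − 1/1! + 1/2! − ··· + (−1)^9/9!) = 133496.
P = 133496/362880 = 16687/45360 ≈ 0.3679.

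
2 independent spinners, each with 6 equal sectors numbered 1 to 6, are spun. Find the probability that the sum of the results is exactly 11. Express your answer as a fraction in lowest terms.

There are 6^2 = 36 equally likely outcomes.
The number of ordered 2-tuples from {1,…,6} summing to 11 is 2.
P(sum = 11) = 2/36 = 1/18.

1/18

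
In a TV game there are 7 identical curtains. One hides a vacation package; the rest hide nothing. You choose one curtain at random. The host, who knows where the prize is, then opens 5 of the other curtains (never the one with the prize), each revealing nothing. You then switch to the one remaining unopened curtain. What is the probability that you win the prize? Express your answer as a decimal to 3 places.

Your original curtain holds the prize with probability 1/7, so the other 6 collectively hold it with probability 6/7.
The host can always find 5 empty curtains to open, so the reveals don't change that 6/7; it is now spread over the 1 remaining unopened curtain.
P(win by switching) = (6/7) · (1/1) = 6/7 ≈ 0.857.

0.857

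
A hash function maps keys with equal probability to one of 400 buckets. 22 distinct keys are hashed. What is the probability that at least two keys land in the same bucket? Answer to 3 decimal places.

It's easier to compute the probability that all 22 are distinct.
P(all distinct) = 400/400 · 399/400 · ··· · 379/400 ≈ 0.555.
So the probability of at least one match is 1 − 0.555 = 0.445.

0.445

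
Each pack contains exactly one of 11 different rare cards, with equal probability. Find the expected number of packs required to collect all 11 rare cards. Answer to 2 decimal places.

After i distinct types are collected, each trial gives a new one with probability (11−i)/11, so the expected wait for the next new type is 11/(11−i).
E = 11/11 + 11/10 + 11/9 + 11/8 + 11/7 + 11/6 + 11/5 + 11/4 + 11/3 + 11/2 + 11/1 = 83711/2520 ≈ 33.22.

33.22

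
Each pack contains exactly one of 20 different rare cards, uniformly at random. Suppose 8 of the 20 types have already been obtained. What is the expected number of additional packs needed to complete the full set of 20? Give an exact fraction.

86021/1386

Starting from 8 distinct types, each trial gives a new one with probability (20−i)/20 when i types are held, so the wait for the next new type is 20/(20−i).
E = 20/12 + 20/11 + 20/10 + 20/9 + 20/8 + 20/7 + 20/6 + 20/5 + 20/4 + 20/3 + 20/2 + 20/1 = 86021/1386.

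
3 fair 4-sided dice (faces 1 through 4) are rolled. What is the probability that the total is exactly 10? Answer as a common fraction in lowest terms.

There are 4^3 = 64 equally likely outcomes.
The number of ordered 3-tuples from {1,…,4} summing to 10 is 6.
P(sum = 10) = 6/64 = 3/32.

3/32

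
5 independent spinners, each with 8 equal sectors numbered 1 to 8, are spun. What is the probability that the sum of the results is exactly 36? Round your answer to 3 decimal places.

There are 8^5 = 32768 equally likely outcomes.
The number of ordered 5-tuples from {1,…,8} summing to 36 is 70.
P(sum = 36) = 70/32768 = 35/16384 ≈ 0.002.

0.002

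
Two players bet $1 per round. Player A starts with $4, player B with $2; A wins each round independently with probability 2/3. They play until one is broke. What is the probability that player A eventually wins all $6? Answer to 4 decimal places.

0.9524

Let r = q/p = (1/3)/(2/3) = 1/2. The recurrence P(i) = p·P(i+1) + q·P(i−1) with P(0)=0, P(6)=1 gives P(i) = (1 − r^i)/(1 − r^6).
P(4) = (1 − (1/2)^4) / (1 − (1/2)^6) = 20/21 ≈ 0.9524.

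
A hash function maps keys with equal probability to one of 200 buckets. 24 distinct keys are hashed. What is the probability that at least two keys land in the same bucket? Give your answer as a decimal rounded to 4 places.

0.7625

It's easier to compute the probability that all 24 are distinct.
P(all distinct) = 200/200 · 199/200 · ··· · 177/200 ≈ 0.2375.
So the probability of at least one match is 1 − 0.2375 = 0.7625.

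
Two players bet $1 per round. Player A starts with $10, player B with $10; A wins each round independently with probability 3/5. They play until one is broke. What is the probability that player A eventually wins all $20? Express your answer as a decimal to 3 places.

0.983

Let r = q/p = (2/5)/(3/5) = 2/3. The recurrence P(i) = p·P(i+1) + q·P(i−1) with P(0)=0, P(20)=1 gives P(i) = (1 − r^i)/(1 − r^20).
P(10) = (1 − (2/3)^10) / (1 − (2/3)^20) = 59049/60073 ≈ 0.983.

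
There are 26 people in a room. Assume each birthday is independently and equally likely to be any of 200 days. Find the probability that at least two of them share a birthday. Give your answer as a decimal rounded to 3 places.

0.817

It's easier to compute the probability that all 26 are distinct.
P(all distinct) = 200/200 · 199/200 · ··· · 175/200 ≈ 0.183.
So the probability of at least one match is 1 − 0.183 = 0.817.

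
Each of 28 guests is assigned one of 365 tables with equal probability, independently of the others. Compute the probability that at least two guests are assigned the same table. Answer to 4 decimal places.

It's easier to compute the probability that all 28 are distinct.
P(all distinct) = 365/365 · 364/365 · ··· · 338/365 ≈ 0.3455.
So the probability of at least one match is 1 − 0.3455 = 0.6545.

0.6545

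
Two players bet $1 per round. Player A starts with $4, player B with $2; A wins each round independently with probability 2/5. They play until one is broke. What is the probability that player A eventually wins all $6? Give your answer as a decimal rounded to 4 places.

Let r = q/p = (3/5)/(2/5) = 3/2. The recurrence P(i) = p·P(i+1) + q·P(i−1) with P(0)=0, P(6)=1 gives P(i) = (1 − r^i)/(1 − r^6).
P(4) = (1 − (3/2)^4) / (1 − (3/2)^6) = 52/133 ≈ 0.3910.

0.3910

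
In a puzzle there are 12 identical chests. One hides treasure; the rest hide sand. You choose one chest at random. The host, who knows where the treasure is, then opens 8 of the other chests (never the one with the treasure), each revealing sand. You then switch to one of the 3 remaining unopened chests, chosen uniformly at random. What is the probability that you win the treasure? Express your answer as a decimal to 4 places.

Your original chest holds the treasure with probability 1/12, so the other 11 collectively hold it with probability 11/12.
The host can always find 8 empty chests to open, so the reveals don't change that 11/12; it is now spread over the 3 remaining unopened chests.
P(win by switching) = (11/12) · (1/3) = 11/36 ≈ 0.3056.

0.3056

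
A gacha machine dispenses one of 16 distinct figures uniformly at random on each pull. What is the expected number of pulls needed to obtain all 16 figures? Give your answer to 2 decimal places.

54.09

After i distinct types are collected, each trial gives a new one with probability (16−i)/16, so the expected wait for the next new type is 16/(16−i).
E = 16/16 + 16/15 + 16/14 + 16/13 + 16/12 + 16/11 + 16/10 + 16/9 + 16/8 + 16/7 + 16/6 + 16/5 + 16/4 + 16/3 + 16/2 + 16/1 = 2436559/45045 ≈ 54.09.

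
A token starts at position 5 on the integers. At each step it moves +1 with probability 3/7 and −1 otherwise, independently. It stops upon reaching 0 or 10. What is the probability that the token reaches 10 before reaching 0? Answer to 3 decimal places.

Let r = q/p = (4/7)/(3/7) = 4/3. The recurrence P(i) = p·P(i+1) + q·P(i−1) with P(0)=0, P(10)=1 gives P(i) = (1 − r^i)/(1 − r^10).
P(5) = (1 − (4/3)^5) / (1 − (4/3)^10) = 243/1267 ≈ 0.192.

0.192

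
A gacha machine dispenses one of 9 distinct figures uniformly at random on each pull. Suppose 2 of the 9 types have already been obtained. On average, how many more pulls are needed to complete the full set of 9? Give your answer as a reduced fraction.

3267/140

Starting from 2 distinct types, each trial gives a new one with probability (9−i)/9 when i types are held, so the wait for the next new type is 9/(9−i).
E = 9/7 + 9/6 + 9/5 + 9/4 + 9/3 + 9/2 + 9/1 = 3267/140.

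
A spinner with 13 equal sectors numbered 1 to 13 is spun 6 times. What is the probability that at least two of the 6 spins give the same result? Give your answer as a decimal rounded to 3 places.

0.744

P(all 6 different) = 13/13 · 12/13 · ··· · 8/13 ≈ 0.256.
P(at least two equal) = 1 − 0.256 = 0.744.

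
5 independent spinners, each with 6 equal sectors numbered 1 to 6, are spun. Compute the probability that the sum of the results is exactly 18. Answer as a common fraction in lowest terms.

65/648

There are 6^5 = 7776 equally likely outcomes.
The number of ordered 5-tuples from {1,…,6} summing to 18 is 780.
P(sum = 18) = 780/7776 = 65/648.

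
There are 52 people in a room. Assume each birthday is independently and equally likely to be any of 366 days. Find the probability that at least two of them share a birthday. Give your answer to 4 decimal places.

It's easier to compute the probability that all 52 are distinct.
P(all distinct) = 366/366 · 365/366 · ··· · 315/366 ≈ 0.0222.
So the probability of at least one match is 1 − 0.0222 = 0.9778.

0.9778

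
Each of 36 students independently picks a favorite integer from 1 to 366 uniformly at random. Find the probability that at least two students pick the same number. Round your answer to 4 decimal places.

0.8313

It's easier to compute the probability that all 36 are distinct.
P(all distinct) = 366/366 · 365/366 · ··· · 331/366 ≈ 0.1687.
So the probability of at least one match is 1 − 0.1687 = 0.8313.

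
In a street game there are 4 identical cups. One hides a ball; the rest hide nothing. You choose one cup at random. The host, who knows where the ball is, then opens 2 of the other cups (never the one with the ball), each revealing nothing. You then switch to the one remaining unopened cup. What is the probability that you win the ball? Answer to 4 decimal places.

Your original cup holds the ball with probability 1/4, so the other 3 collectively hold it with probability 3/4.
The host can always find 2 empty cups to open, so the reveals don't change that 3/4; it is now spread over the 1 remaining unopened cup.
P(win by switching) = (3/4) · (1/1) = 3/4 ≈ 0.7500.

0.7500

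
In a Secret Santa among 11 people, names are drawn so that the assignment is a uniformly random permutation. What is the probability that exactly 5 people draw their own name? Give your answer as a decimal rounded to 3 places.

Choose which 5 of the 11 are fixed: C(11,5) = 462 ways.
The remaining 6 must have no fixed point: D(6) = 265.
P = 462·265/39916800 = 53/17280 ≈ 0.003.

0.003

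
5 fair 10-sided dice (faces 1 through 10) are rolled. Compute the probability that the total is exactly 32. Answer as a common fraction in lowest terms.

There are 10^5 = 100000 equally likely outcomes.
The number of ordered 5-tuples from {1,…,10} summing to 32 is 4840.
P(sum = 32) = 4840/100000 = 121/2500.

121/2500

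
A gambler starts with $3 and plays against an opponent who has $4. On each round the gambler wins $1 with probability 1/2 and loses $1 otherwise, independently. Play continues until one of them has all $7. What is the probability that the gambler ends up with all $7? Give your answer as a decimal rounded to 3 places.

0.429

With a fair step, P(i) = ½P(i−1) + ½P(i+1) with P(0)=0, P(7)=1 has the linear solution P(i) = i/7.
P(3) = 3/7 ≈ 0.429.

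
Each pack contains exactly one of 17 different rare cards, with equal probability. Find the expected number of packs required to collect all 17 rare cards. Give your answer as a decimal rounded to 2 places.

After i distinct types are collected, each trial gives a new one with probability (17−i)/17, so the expected wait for the next new type is 17/(17−i).
E = 17/17 + 17/16 + 17/15 + 17/14 + 17/13 + 17/12 + 17/11 + 17/10 + 17/9 + 17/8 + 17/7 + 17/6 + 17/5 + 17/4 + 17/3 + 17/2 + 17/1 = 42142223/720720 ≈ 58.47.

58.47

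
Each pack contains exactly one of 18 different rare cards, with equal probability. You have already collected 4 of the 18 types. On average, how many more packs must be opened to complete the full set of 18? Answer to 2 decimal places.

58.53

Starting from 4 distinct types, each trial gives a new one with probability (18−i)/18 when i types are held, so the wait for the next new type is 18/(18−i).
E = 18/14 + 18/13 + 18/12 + 18/11 + 18/10 + 18/9 + 18/8 + 18/7 + 18/6 + 18/5 + 18/4 + 18/3 + 18/2 + 18/1 = 1171733/20020 ≈ 58.53.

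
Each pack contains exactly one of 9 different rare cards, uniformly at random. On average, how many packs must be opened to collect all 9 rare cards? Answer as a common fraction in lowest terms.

After i distinct types are collected, each trial gives a new one with probability (9−i)/9, so the expected wait for the next new type is 9/(9−i).
E = 9/9 + 9/8 + 9/7 + 9/6 + 9/5 + 9/4 + 9/3 + 9/2 + 9/1 = 7129/280.

7129/280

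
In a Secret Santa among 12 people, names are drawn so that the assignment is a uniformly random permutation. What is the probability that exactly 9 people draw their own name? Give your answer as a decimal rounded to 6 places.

0.000001

Choose which 9 of the 12 are fixed: C(12,9) = 220 ways.
The remaining 3 must have no fixed point: D(3) = 2.
P = 220·2/479001600 = 1/1088640 ≈ 0.000001.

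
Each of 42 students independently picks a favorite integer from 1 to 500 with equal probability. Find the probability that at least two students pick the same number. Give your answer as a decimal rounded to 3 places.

It's easier to compute the probability that all 42 are distinct.
P(all distinct) = 500/500 · 499/500 · ··· · 459/500 ≈ 0.170.
So the probability of at least one match is 1 − 0.170 = 0.830.

0.830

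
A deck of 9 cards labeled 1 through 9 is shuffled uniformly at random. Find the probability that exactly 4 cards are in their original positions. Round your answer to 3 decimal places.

0.015

Choose which 4 of the 9 are fixed: C(9,4) = 126 ways.
The remaining 5 must have no fixed point: D(5) = 44.
P = 126·44/362880 = 11/720 ≈ 0.015.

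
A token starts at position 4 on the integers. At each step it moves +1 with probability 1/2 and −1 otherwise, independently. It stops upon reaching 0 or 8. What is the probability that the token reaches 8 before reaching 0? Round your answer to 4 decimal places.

With a fair step, P(i) = ½P(i−1) + ½P(i+1) with P(0)=0, P(8)=1 has the linear solution P(i) = i/8.
P(4) = 4/8 = 1/2 ≈ 0.5000.

0.5000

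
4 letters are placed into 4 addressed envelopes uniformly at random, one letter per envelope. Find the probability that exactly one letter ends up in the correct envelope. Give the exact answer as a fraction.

Choose which one is fixed: C(4,1) = 4 ways.
The remaining 3 must have no fixed point: D(3) = 2.
P = 4·2/24 = 1/3.

1/3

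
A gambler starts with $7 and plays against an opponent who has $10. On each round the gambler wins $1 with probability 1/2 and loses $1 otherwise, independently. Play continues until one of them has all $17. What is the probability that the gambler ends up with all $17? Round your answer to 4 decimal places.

With a fair step, P(i) = ½P(i−1) + ½P(i+1) with P(0)=0, P(17)=1 has the linear solution P(i) = i/17.
P(7) = 7/17 ≈ 0.4118.

0.4118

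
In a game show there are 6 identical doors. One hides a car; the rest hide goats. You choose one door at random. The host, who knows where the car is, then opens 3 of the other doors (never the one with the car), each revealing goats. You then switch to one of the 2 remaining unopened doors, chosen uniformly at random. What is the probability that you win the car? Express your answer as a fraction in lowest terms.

Your original door holds the car with probability 1/6, so the other 5 collectively hold it with probability 5/6.
The host can always find 3 empty doors to open, so the reveals don't change that 5/6; it is now spread over the 2 remaining unopened doors.
P(win by switching) = (5/6) · (1/2) = 5/12.

5/12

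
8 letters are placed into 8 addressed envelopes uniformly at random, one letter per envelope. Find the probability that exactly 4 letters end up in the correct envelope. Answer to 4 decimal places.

0.0156

Choose which 4 of the 8 are fixed: C(8,4) = 70 ways.
The remaining 4 must have no fixed point: D(4) = 9.
P = 70·9/40320 = 1/64 ≈ 0.0156.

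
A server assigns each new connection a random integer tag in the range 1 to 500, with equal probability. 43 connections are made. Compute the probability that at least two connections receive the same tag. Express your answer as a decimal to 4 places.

It's easier to compute the probability that all 43 are distinct.
P(all distinct) = 500/500 · 499/500 · ··· · 458/500 ≈ 0.1558.
So the probability of at least one match is 1 − 0.1558 = 0.8442.

0.8442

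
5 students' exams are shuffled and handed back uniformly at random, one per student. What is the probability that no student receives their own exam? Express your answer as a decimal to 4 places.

0.3667

This is the derangement probability: permutations of 5 with no fixed point.
D(5) = 5! · (1 − 1/1! + 1/2! − ··· + (−1)^5/5!) = 44.
P = 44/120 = 11/30 ≈ 0.3667.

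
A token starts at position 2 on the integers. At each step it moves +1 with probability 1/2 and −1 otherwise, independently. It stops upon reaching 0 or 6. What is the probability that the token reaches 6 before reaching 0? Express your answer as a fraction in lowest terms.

1/3

With a fair step, P(i) = ½P(i−1) + ½P(i+1) with P(0)=0, P(6)=1 has the linear solution P(i) = i/6.
P(2) = 2/6 = 1/3.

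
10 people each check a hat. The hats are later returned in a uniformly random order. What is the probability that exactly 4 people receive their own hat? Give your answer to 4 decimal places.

Choose which 4 of the 10 are fixed: C(10,4) = 210 ways.
The remaining 6 must have no fixed point: D(6) = 265.
P = 210·265/3628800 = 53/3456 ≈ 0.0153.

0.0153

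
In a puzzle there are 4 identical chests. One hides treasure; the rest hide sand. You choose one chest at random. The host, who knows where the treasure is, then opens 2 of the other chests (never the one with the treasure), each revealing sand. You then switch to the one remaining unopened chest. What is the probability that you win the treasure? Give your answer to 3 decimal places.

Your original chest holds the treasure with probability 1/4, so the other 3 collectively hold it with probability 3/4.
The host can always find 2 empty chests to open, so the reveals don't change that 3/4; it is now spread over the 1 remaining unopened chest.
P(win by switching) = (3/4) · (1/1) = 3/4 ≈ 0.750.

0.750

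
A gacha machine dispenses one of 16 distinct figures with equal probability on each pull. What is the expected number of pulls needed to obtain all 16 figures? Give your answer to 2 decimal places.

After i distinct types are collected, each trial gives a new one with probability (16−i)/16, so the expected wait for the next new type is 16/(16−i).
E = 16/16 + 16/15 + 16/14 + 16/13 + 16/12 + 16/11 + 16/10 + 16/9 + 16/8 + 16/7 + 16/6 + 16/5 + 16/4 + 16/3 + 16/2 + 16/1 = 2436559/45045 ≈ 54.09.

54.09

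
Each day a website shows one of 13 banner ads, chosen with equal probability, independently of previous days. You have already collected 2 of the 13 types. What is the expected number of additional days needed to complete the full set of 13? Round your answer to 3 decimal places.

39.258

Starting from 2 distinct types, each trial gives a new one with probability (13−i)/13 when i types are held, so the wait for the next new type is 13/(13−i).
E = 13/11 + 13/10 + 13/9 + 13/8 + 13/7 + 13/6 + 13/5 + 13/4 + 13/3 + 13/2 + 13/1 = 1088243/27720 ≈ 39.258.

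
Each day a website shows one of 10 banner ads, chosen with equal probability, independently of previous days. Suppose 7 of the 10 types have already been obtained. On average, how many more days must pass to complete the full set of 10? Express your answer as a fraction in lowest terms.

Starting from 7 distinct types, each trial gives a new one with probability (10−i)/10 when i types are held, so the wait for the next new type is 10/(10−i).
E = 10/3 + 10/2 + 10/1 = 55/3.

55/3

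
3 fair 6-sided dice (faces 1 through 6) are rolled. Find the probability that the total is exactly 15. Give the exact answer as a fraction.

There are 6^3 = 216 equally likely outcomes.
The number of ordered 3-tuples from {1,…,6} summing to 15 is 10.
P(sum = 15) = 10/216 = 5/108.

5/108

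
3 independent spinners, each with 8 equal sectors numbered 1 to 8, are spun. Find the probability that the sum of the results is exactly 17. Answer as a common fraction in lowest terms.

There are 8^3 = 512 equally likely outcomes.
The number of ordered 3-tuples from {1,…,8} summing to 17 is 36.
P(sum = 17) = 36/512 = 9/128.

9/128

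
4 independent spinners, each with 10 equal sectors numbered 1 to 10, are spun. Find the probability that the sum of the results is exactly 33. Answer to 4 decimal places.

0.0120

There are 10^4 = 10000 equally likely outcomes.
The number of ordered 4-tuples from {1,…,10} summing to 33 is 120.
P(sum = 33) = 120/10000 = 3/250 ≈ 0.0120.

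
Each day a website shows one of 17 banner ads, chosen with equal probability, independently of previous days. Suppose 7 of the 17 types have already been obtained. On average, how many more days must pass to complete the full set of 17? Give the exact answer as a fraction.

125477/2520

Starting from 7 distinct types, each trial gives a new one with probability (17−i)/17 when i types are held, so the wait for the next new type is 17/(17−i).
E = 17/10 + 17/9 + 17/8 + 17/7 + 17/6 + 17/5 + 17/4 + 17/3 + 17/2 + 17/1 = 125477/2520.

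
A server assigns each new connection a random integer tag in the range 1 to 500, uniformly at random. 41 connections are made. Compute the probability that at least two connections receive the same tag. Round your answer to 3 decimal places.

0.815

It's easier to compute the probability that all 41 are distinct.
P(all distinct) = 500/500 · 499/500 · ··· · 460/500 ≈ 0.185.
So the probability of at least one match is 1 − 0.185 = 0.815.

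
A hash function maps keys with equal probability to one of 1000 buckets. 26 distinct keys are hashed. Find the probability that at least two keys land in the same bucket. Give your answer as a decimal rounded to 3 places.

It's easier to compute the probability that all 26 are distinct.
P(all distinct) = 1000/1000 · 999/1000 · ··· · 975/1000 ≈ 0.721.
So the probability of at least one match is 1 − 0.721 = 0.279.

0.279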